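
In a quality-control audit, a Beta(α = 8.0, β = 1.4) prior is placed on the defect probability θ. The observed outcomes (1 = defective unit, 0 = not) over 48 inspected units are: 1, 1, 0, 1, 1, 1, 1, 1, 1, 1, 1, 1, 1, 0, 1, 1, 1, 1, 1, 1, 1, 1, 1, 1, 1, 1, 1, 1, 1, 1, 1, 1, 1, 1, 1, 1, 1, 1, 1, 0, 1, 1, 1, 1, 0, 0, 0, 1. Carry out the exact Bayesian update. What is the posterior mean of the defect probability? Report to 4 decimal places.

The Beta prior is conjugate to a Binomial/Bernoulli likelihood; the update adds successes to α and failures to β.
Posterior: Beta(α+k, β+n−k) = Beta(8.0+42, 1.4+6) = Beta(50.0, 7.4).
Posterior mean = α/(α+β) = 50.0/57.4 = 0.8711.

0.8711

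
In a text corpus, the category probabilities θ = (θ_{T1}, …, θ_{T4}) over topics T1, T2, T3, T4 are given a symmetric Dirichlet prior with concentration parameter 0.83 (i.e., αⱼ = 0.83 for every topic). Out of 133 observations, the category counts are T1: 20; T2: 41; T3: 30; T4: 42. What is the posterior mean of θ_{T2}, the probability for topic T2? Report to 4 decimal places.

The Dirichlet prior is conjugate to the Multinomial likelihood: each posterior αⱼ = prior αⱼ + observed count nⱼ.
Posterior concentration: (20.83, 41.83, 30.83, 42.83), total = 136.32.
E[θ_{T2}|data] = α_{T2}/Σα = 41.83/136.32 = 0.3069.

0.3069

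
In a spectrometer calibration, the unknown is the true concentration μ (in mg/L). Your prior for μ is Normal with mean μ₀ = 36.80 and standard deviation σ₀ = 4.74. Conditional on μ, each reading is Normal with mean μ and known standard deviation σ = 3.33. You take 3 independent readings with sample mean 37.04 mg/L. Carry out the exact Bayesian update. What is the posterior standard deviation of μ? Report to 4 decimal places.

For Normal data with known variance σ², a Normal(μ₀, σ₀²) prior on μ is conjugate. Posterior precision = 1/σ₀² + n/σ²; posterior mean is the precision-weighted average of μ₀ and x̄.
σ₀² = 4.74² = 22.4676, σ² = 3.33² = 11.0889; σ² + n·σ₀² = 11.0889 + 3·22.4676 = 78.4917.
Posterior precision = 1/σ₀² + n/σ² = 1/22.4676 + 3/11.0889 = (σ² + n·σ₀²)/(σ₀²σ²) = 78.4917/(22.4676·11.0889); posterior variance σₙ² = σ₀²σ²/(σ² + n·σ₀²) = 22.4676·11.0889/78.4917 = 3.174106.
Posterior SD = √σₙ² = √(22.4676·11.0889/78.4917) = 1.7816.

1.7816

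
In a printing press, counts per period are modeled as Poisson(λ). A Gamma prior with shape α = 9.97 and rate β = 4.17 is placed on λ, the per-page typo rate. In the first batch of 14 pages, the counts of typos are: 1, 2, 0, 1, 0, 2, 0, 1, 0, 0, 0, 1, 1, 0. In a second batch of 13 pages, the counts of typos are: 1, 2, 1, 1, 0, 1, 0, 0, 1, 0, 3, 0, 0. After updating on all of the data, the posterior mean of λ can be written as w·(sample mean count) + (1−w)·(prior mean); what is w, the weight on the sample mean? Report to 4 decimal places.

0.8662

With a Gamma(shape α, rate β) prior, the Poisson likelihood is conjugate: the posterior is Gamma(α + ΣXᵢ, β + n).
Total number of pages: n = 14 + 13 = 27.
Posterior mean = (α₀+S)/(β₀+n) = [n/(β₀+n)]·(S/n) + [β₀/(β₀+n)]·(α₀/β₀), so only n and β₀ enter the weight.
Weight on data w = n/(β₀+n) = 27/(4.17+27) = 27/31.17 = 0.8662.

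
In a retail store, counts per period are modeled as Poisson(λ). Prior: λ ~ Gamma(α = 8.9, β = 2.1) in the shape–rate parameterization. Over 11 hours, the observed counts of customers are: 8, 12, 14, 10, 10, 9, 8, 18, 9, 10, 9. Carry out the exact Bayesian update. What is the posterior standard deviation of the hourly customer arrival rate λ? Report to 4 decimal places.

With a Gamma(shape α, rate β) prior, the Poisson likelihood is conjugate: the posterior is Gamma(α + ΣXᵢ, β + n).
Sum of counts S = 117 over n = 11 hours.
Posterior: Gamma(α+S, β+n) = Gamma(8.9+117, 2.1+11) = Gamma(125.9, 13.1).
SD = √α/β = √125.9/13.1 = 0.8565.

0.8565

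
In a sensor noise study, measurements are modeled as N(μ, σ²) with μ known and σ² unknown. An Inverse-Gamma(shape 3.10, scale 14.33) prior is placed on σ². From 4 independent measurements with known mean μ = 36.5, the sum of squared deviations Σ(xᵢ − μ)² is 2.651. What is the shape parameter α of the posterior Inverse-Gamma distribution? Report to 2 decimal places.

5.10

With known mean μ and an Inverse-Gamma(α, β) prior on σ², the Normal likelihood is conjugate: posterior is Inv-Gamma(α + n/2, β + Σ(xᵢ−μ)²/2).
Posterior: Inv-Gamma(3.10 + 4/2, 14.33 + 2.651/2) = Inv-Gamma(5.10, 15.6555).
Posterior α = 5.10.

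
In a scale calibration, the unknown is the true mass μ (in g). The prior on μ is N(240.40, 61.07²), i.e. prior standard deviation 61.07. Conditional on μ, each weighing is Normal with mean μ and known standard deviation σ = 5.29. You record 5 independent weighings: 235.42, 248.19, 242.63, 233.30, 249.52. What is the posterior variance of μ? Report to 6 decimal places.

For Normal data with known variance σ², a Normal(μ₀, σ₀²) prior on μ is conjugate. Posterior precision = 1/σ₀² + n/σ²; posterior mean is the precision-weighted average of μ₀ and x̄.
σ₀² = 61.07² = 3729.5449, σ² = 5.29² = 27.9841; σ² + n·σ₀² = 27.9841 + 5·3729.5449 = 18675.7086.
Posterior precision = 1/σ₀² + n/σ² = 1/3729.5449 + 5/27.9841 = (σ² + n·σ₀²)/(σ₀²σ²) = 18675.7086/(3729.5449·27.9841); posterior variance σₙ² = σ₀²σ²/(σ² + n·σ₀²) = 3729.5449·27.9841/18675.7086 = 5.588434.

5.588434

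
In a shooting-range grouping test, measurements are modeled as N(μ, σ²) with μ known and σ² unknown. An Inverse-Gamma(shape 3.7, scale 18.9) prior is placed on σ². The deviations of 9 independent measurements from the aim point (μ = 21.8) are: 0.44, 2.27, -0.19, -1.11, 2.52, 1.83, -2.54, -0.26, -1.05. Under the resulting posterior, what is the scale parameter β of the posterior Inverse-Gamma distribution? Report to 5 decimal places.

With known mean μ and an Inverse-Gamma(α, β) prior on σ², the Normal likelihood is conjugate: posterior is Inv-Gamma(α + n/2, β + Σ(xᵢ−μ)²/2).
Σ(xᵢ−μ)² = (0.44)² + (2.27)² + (-0.19)² + (-1.11)² + (2.52)² + (1.83)² + (-2.54)² + (-0.26)² + (-1.05)² = 23.9357.
Posterior: Inv-Gamma(3.7 + 9/2, 18.9 + 23.9357/2) = Inv-Gamma(8.20, 30.86785).
Posterior β = 30.86785.

30.86785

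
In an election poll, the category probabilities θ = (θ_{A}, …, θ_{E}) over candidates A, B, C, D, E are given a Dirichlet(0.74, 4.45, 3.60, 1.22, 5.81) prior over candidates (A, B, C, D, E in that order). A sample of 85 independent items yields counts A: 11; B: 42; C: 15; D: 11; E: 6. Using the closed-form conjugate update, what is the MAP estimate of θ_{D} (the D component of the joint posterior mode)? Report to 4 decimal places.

The Dirichlet prior is conjugate to the Multinomial likelihood: each posterior αⱼ = prior αⱼ + observed count nⱼ.
Posterior concentration: (11.74, 46.45, 18.60, 12.22, 11.81), total = 100.82.
Joint mode component: (α_{D}−1)/(Σα−K) = 11.22/95.82 = 0.1171.

0.1171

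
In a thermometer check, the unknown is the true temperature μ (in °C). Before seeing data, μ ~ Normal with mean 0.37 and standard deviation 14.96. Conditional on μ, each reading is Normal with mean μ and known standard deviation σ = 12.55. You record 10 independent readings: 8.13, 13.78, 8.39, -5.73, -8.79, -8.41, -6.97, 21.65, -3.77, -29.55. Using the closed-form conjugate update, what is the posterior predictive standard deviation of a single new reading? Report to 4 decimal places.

For Normal data with known variance σ², a Normal(μ₀, σ₀²) prior on μ is conjugate. Posterior precision = 1/σ₀² + n/σ²; posterior mean is the precision-weighted average of μ₀ and x̄.
σ₀² = 14.96² = 223.8016, σ² = 12.55² = 157.5025; σ² + n·σ₀² = 157.5025 + 10·223.8016 = 2395.5185.
Posterior precision = 1/σ₀² + n/σ² = 1/223.8016 + 10/157.5025 = (σ² + n·σ₀²)/(σ₀²σ²) = 2395.5185/(223.8016·157.5025); posterior variance σₙ² = σ₀²σ²/(σ² + n·σ₀²) = 223.8016·157.5025/2395.5185 = 14.714690.
Predictive variance for one new observation = σₙ² + σ² = 223.8016·157.5025/2395.5185 + 157.5025 = σ²·(σ₀² + 2395.5185)/2395.5185 = 157.5025·2619.3201/2395.5185 = 172.217190; SD = √(157.5025·2619.3201/2395.5185) = 13.1232.

13.1232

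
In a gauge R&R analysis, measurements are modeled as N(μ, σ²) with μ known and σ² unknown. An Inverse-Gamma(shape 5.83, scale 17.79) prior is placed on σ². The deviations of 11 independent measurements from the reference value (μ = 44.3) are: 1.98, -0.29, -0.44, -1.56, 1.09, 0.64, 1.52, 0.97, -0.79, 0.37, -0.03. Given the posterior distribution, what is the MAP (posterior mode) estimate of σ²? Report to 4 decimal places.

With known mean μ and an Inverse-Gamma(α, β) prior on σ², the Normal likelihood is conjugate: posterior is Inv-Gamma(α + n/2, β + Σ(xᵢ−μ)²/2).
Σ(xᵢ−μ)² = (1.98)² + (-0.29)² + (-0.44)² + (-1.56)² + (1.09)² + (0.64)² + (1.52)² + (0.97)² + (-0.79)² + (0.37)² + (-0.03)² = 12.2426.
Posterior: Inv-Gamma(5.83 + 11/2, 17.79 + 12.2426/2) = Inv-Gamma(11.33, 23.91130).
Mode = β/(α+1) = 23.91130/12.33 = 1.9393.

1.9393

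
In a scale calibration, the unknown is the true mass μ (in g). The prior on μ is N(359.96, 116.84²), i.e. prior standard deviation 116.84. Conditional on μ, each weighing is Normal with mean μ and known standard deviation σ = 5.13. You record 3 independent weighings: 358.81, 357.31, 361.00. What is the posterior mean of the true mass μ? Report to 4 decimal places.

For Normal data with known variance σ², a Normal(μ₀, σ₀²) prior on μ is conjugate. Posterior precision = 1/σ₀² + n/σ²; posterior mean is the precision-weighted average of μ₀ and x̄.
Σxᵢ = 358.81 + 357.31 + 361.00 = 1077.12, so n·x̄ = 1077.12.
σ₀² = 116.84² = 13651.5856, σ² = 5.13² = 26.3169; σ² + n·σ₀² = 26.3169 + 3·13651.5856 = 40981.0737.
Posterior mean = (μ₀/σ₀² + n·x̄/σ²)/(1/σ₀² + n/σ²) = (σ²·μ₀ + σ₀²·n·x̄)/(σ² + n·σ₀²) = (26.3169·359.96 + 13651.5856·1077.12)/40981.0737 = 14713868.912796/40981.0737 = 359.0406.

359.0406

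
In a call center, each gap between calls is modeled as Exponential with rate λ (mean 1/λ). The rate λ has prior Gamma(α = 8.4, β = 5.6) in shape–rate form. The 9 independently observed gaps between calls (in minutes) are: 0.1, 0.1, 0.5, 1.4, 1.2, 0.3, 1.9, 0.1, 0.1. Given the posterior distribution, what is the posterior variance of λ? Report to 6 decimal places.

With a Gamma(shape α, rate β) prior on the exponential rate λ, the posterior after n observations with total T = Σxᵢ is Gamma(α+n, β+T).
Sum of observations T = 5.7 minutes; n = 9.
Posterior: Gamma(8.4+9, 5.6+5.7) = Gamma(17.4, 11.3).
Var = α/β² = 0.136268.

0.136268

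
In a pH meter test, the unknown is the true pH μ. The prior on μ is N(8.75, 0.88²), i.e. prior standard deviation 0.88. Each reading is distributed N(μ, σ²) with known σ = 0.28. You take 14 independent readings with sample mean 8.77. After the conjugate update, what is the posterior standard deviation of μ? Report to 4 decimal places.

0.0746

For Normal data with known variance σ², a Normal(μ₀, σ₀²) prior on μ is conjugate. Posterior precision = 1/σ₀² + n/σ²; posterior mean is the precision-weighted average of μ₀ and x̄.
σ₀² = 0.88² = 0.7744, σ² = 0.28² = 0.0784; σ² + n·σ₀² = 0.0784 + 14·0.7744 = 10.92.
Posterior precision = 1/σ₀² + n/σ² = 1/0.7744 + 14/0.0784 = (σ² + n·σ₀²)/(σ₀²σ²) = 10.92/(0.7744·0.0784); posterior variance σₙ² = σ₀²σ²/(σ² + n·σ₀²) = 0.7744·0.0784/10.92 = 0.005560.
Posterior SD = √σₙ² = √(0.7744·0.0784/10.92) = 0.0746.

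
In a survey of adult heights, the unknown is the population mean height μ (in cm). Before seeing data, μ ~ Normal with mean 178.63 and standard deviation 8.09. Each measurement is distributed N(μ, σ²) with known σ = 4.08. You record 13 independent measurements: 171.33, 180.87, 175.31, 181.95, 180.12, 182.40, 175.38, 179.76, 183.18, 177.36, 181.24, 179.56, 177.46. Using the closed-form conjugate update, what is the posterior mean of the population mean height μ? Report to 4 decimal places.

178.9114

For Normal data with known variance σ², a Normal(μ₀, σ₀²) prior on μ is conjugate. Posterior precision = 1/σ₀² + n/σ²; posterior mean is the precision-weighted average of μ₀ and x̄.
Σxᵢ = 171.33 + 180.87 + 175.31 + 181.95 + 180.12 + 182.40 + 175.38 + 179.76 + 183.18 + 177.36 + 181.24 + 179.56 + 177.46 = 2325.92, so n·x̄ = 2325.92.
σ₀² = 8.09² = 65.4481, σ² = 4.08² = 16.6464; σ² + n·σ₀² = 16.6464 + 13·65.4481 = 867.4717.
Posterior mean = (μ₀/σ₀² + n·x̄/σ²)/(1/σ₀² + n/σ²) = (σ²·μ₀ + σ₀²·n·x̄)/(σ² + n·σ₀²) = (16.6464·178.63 + 65.4481·2325.92)/867.4717 = 155200.591184/867.4717 = 178.9114.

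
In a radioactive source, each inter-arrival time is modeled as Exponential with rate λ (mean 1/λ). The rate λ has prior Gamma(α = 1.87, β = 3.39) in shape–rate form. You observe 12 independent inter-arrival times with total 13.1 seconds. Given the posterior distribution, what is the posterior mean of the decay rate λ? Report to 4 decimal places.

0.8411

With a Gamma(shape α, rate β) prior on the exponential rate λ, the posterior after n observations with total T = Σxᵢ is Gamma(α+n, β+T).
Posterior: Gamma(1.87+12, 3.39+13.1) = Gamma(13.87, 16.49).
Posterior mean of λ = α/β = 13.87/16.49 = 0.8411.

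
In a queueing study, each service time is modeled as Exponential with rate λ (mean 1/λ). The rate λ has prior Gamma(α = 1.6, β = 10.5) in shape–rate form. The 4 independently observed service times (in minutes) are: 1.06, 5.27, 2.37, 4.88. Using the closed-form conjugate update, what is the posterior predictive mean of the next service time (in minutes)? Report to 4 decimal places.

5.2348

With a Gamma(shape α, rate β) prior on the exponential rate λ, the posterior after n observations with total T = Σxᵢ is Gamma(α+n, β+T).
Sum of observations T = 13.58 minutes; n = 4.
Posterior: Gamma(1.6+4, 10.5+13.58) = Gamma(5.6, 24.08).
The predictive distribution for the next observation is Lomax; its mean is β/(α−1) = 24.08/4.6 = 5.2348.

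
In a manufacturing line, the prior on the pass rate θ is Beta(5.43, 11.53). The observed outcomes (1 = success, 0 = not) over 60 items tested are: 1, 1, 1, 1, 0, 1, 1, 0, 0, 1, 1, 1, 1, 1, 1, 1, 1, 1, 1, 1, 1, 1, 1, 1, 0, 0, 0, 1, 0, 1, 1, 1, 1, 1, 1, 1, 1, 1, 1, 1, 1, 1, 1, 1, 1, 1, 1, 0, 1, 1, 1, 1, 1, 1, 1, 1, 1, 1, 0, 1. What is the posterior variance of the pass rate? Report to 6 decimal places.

The Beta prior is conjugate to a Binomial/Bernoulli likelihood; the update adds successes to α and failures to β.
Posterior: Beta(α+k, β+n−k) = Beta(5.43+51, 11.53+9) = Beta(56.43, 20.53).
Var = αβ/((α+β)²(α+β+1)) = 56.43·20.53/(76.96²·77.96) = 0.002509.

0.002509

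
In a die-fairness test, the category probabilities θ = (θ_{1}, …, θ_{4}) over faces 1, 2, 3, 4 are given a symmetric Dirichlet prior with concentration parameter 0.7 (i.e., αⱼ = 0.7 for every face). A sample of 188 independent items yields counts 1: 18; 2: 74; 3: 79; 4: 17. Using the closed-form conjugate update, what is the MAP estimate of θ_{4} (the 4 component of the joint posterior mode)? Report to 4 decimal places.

0.0894

The Dirichlet prior is conjugate to the Multinomial likelihood: each posterior αⱼ = prior αⱼ + observed count nⱼ.
Posterior concentration: (18.7, 74.7, 79.7, 17.7), total = 190.8.
Joint mode component: (α_{4}−1)/(Σα−K) = 16.7/186.8 = 0.0894.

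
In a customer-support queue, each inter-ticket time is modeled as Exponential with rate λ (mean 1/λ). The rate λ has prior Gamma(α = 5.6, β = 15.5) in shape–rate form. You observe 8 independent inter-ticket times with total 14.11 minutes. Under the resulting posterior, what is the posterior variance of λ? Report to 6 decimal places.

0.015512

With a Gamma(shape α, rate β) prior on the exponential rate λ, the posterior after n observations with total T = Σxᵢ is Gamma(α+n, β+T).
Posterior: Gamma(5.6+8, 15.5+14.11) = Gamma(13.6, 29.61).
Var = α/β² = 0.015512.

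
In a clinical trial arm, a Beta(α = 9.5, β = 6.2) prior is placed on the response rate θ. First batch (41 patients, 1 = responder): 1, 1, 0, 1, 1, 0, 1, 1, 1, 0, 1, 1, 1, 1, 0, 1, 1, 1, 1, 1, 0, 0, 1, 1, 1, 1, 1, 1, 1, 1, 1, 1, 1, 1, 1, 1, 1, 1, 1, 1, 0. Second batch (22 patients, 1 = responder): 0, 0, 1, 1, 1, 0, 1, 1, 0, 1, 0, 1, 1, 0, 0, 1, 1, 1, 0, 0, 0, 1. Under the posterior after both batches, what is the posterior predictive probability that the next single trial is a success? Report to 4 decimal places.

The Beta prior is conjugate to a Binomial/Bernoulli likelihood; the update adds successes to α and failures to β.
After batch 1: Beta(9.5+34, 6.2+7) = Beta(43.5, 13.2).
After batch 2: Beta(43.5+12, 13.2+10) = Beta(55.5, 23.2).
For a single future Bernoulli trial, P(success | data) = α/(α+β) = 0.7052.

0.7052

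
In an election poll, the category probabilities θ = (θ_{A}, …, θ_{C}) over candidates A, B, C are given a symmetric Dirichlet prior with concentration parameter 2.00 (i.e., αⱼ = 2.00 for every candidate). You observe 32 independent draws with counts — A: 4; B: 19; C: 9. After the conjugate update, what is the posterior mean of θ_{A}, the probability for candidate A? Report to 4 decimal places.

The Dirichlet prior is conjugate to the Multinomial likelihood: each posterior αⱼ = prior αⱼ + observed count nⱼ.
Posterior concentration: (6.00, 21.00, 11.00), total = 38.00.
E[θ_{A}|data] = α_{A}/Σα = 6.00/38.00 = 0.1579.

0.1579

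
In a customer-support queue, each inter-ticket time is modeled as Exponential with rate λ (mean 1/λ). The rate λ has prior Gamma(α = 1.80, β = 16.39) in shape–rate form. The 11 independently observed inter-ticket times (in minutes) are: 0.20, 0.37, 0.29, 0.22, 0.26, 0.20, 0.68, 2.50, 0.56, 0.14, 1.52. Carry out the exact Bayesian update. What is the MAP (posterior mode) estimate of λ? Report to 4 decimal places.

0.5058

With a Gamma(shape α, rate β) prior on the exponential rate λ, the posterior after n observations with total T = Σxᵢ is Gamma(α+n, β+T).
Sum of observations T = 6.94 minutes; n = 11.
Posterior: Gamma(1.80+11, 16.39+6.94) = Gamma(12.80, 23.33).
Mode = (α−1)/β = 0.5058.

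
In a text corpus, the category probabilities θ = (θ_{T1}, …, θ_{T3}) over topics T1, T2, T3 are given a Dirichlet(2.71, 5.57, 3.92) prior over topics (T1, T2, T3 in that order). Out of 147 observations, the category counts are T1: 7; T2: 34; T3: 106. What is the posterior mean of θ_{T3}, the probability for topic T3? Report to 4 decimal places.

0.6905

The Dirichlet prior is conjugate to the Multinomial likelihood: each posterior αⱼ = prior αⱼ + observed count nⱼ.
Posterior concentration: (9.71, 39.57, 109.92), total = 159.20.
E[θ_{T3}|data] = α_{T3}/Σα = 109.92/159.20 = 0.6905.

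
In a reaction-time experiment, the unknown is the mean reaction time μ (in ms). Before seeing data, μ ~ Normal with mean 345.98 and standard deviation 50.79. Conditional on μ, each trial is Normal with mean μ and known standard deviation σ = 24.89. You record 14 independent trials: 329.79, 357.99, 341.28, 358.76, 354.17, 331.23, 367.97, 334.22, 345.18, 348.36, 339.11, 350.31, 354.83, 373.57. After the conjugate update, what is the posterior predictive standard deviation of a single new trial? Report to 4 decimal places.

For Normal data with known variance σ², a Normal(μ₀, σ₀²) prior on μ is conjugate. Posterior precision = 1/σ₀² + n/σ²; posterior mean is the precision-weighted average of μ₀ and x̄.
σ₀² = 50.79² = 2579.6241, σ² = 24.89² = 619.5121; σ² + n·σ₀² = 619.5121 + 14·2579.6241 = 36734.2495.
Posterior precision = 1/σ₀² + n/σ² = 1/2579.6241 + 14/619.5121 = (σ² + n·σ₀²)/(σ₀²σ²) = 36734.2495/(2579.6241·619.5121); posterior variance σₙ² = σ₀²σ²/(σ² + n·σ₀²) = 2579.6241·619.5121/36734.2495 = 43.504587.
Predictive variance for one new observation = σₙ² + σ² = 2579.6241·619.5121/36734.2495 + 619.5121 = σ²·(σ₀² + 36734.2495)/36734.2495 = 619.5121·39313.8736/36734.2495 = 663.016687; SD = √(619.5121·39313.8736/36734.2495) = 25.7491.

25.7491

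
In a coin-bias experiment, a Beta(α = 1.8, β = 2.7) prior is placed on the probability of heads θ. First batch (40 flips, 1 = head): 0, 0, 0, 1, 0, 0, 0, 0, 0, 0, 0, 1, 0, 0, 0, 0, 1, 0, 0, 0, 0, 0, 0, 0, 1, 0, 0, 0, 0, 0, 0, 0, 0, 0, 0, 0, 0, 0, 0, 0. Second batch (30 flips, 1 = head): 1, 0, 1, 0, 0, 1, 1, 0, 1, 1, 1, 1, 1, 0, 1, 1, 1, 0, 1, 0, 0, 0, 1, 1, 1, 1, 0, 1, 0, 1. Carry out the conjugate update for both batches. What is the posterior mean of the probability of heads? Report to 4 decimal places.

The Beta prior is conjugate to a Binomial/Bernoulli likelihood; the update adds successes to α and failures to β.
After batch 1: Beta(1.8+4, 2.7+36) = Beta(5.8, 38.7).
After batch 2: Beta(5.8+19, 38.7+11) = Beta(24.8, 49.7).
Posterior mean = α/(α+β) = 24.8/74.5 = 0.3329.

0.3329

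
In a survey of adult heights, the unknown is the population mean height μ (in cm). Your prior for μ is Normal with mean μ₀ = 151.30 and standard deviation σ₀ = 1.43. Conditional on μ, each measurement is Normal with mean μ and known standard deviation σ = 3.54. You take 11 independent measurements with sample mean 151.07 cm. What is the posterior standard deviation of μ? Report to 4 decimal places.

For Normal data with known variance σ², a Normal(μ₀, σ₀²) prior on μ is conjugate. Posterior precision = 1/σ₀² + n/σ²; posterior mean is the precision-weighted average of μ₀ and x̄.
σ₀² = 1.43² = 2.0449, σ² = 3.54² = 12.5316; σ² + n·σ₀² = 12.5316 + 11·2.0449 = 35.0255.
Posterior precision = 1/σ₀² + n/σ² = 1/2.0449 + 11/12.5316 = (σ² + n·σ₀²)/(σ₀²σ²) = 35.0255/(2.0449·12.5316); posterior variance σₙ² = σ₀²σ²/(σ² + n·σ₀²) = 2.0449·12.5316/35.0255 = 0.731635.
Posterior SD = √σₙ² = √(2.0449·12.5316/35.0255) = 0.8554.

0.8554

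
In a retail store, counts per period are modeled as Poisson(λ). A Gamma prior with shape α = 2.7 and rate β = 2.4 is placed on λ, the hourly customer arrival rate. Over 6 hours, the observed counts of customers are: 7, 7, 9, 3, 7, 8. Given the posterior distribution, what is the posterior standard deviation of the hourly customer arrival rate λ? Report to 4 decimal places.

With a Gamma(shape α, rate β) prior, the Poisson likelihood is conjugate: the posterior is Gamma(α + ΣXᵢ, β + n).
Sum of counts S = 41 over n = 6 hours.
Posterior: Gamma(α+S, β+n) = Gamma(2.7+41, 2.4+6) = Gamma(43.7, 8.4).
SD = √α/β = √43.7/8.4 = 0.7870.

0.7870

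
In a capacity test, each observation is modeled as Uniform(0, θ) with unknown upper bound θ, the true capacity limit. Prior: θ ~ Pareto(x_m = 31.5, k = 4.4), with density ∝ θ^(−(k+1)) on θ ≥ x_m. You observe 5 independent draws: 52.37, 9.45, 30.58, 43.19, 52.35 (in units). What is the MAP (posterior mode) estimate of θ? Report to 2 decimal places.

A Pareto(scale x_m, shape k) prior on the upper bound θ of Uniform(0, θ) is conjugate: posterior is Pareto(max(x_m, max xᵢ), k + n).
Sample maximum = 52.37; prior scale x_m = 31.5 → posterior scale = max = 52.37.
Posterior shape = 4.4 + 5 = 9.4.
The Pareto density is decreasing on [x_m, ∞), so the mode is x_m = 52.37.

52.37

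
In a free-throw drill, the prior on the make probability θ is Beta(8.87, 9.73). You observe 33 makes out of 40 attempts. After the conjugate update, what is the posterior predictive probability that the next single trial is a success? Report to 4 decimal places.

0.7145

The Beta prior is conjugate to a Binomial/Bernoulli likelihood; the update adds successes to α and failures to β.
Posterior: Beta(α+k, β+n−k) = Beta(8.87+33, 9.73+7) = Beta(41.87, 16.73).
For a single future Bernoulli trial, P(success | data) = α/(α+β) = 0.7145.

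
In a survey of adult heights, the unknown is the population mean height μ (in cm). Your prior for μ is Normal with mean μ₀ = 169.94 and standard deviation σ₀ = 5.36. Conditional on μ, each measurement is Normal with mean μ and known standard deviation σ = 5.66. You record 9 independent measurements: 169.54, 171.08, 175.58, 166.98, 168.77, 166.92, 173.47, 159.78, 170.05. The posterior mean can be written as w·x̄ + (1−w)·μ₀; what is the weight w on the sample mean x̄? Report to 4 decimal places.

0.8898

For Normal data with known variance σ², a Normal(μ₀, σ₀²) prior on μ is conjugate. Posterior precision = 1/σ₀² + n/σ²; posterior mean is the precision-weighted average of μ₀ and x̄.
σ₀² = 5.36² = 28.7296, σ² = 5.66² = 32.0356. Prior precision 1/σ₀² = 1/28.7296; data precision n/σ² = 9/32.0356.
w = (n/σ²)/(1/σ₀² + n/σ²) = n·σ₀²/(σ² + n·σ₀²) = 9·28.7296/(32.0356 + 9·28.7296) = 258.5664/290.602 = 0.8898.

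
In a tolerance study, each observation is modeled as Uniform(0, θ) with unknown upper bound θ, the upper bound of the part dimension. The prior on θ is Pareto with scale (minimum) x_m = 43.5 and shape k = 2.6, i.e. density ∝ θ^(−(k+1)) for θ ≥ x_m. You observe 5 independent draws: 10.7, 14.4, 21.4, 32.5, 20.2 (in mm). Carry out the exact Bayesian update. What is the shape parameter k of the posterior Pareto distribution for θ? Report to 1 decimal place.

7.6

A Pareto(scale x_m, shape k) prior on the upper bound θ of Uniform(0, θ) is conjugate: posterior is Pareto(max(x_m, max xᵢ), k + n).
Sample maximum = 32.5; prior scale x_m = 43.5 → posterior scale = max = 43.5.
Posterior shape = 2.6 + 5 = 7.6.
Posterior shape k = 7.6.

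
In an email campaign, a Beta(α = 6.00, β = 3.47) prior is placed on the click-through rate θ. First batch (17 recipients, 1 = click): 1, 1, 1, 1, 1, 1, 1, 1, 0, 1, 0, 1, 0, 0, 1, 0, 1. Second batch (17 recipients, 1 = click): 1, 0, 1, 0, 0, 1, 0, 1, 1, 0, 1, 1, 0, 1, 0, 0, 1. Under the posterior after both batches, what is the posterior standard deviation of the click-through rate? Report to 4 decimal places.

0.0727

The Beta prior is conjugate to a Binomial/Bernoulli likelihood; the update adds successes to α and failures to β.
After batch 1: Beta(6.00+12, 3.47+5) = Beta(18.00, 8.47).
After batch 2: Beta(18.00+9, 8.47+8) = Beta(27.00, 16.47).
Var = αβ/((α+β)²(α+β+1)) = 27.00·16.47/(43.47²·44.47) = 0.00529189; SD = √0.00529189 = 0.0727.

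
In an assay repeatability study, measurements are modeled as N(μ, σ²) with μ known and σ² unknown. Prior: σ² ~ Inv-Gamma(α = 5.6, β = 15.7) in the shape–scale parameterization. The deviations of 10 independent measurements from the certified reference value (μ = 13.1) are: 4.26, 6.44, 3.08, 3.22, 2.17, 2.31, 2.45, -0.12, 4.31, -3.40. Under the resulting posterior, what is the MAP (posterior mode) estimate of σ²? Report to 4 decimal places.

With known mean μ and an Inverse-Gamma(α, β) prior on σ², the Normal likelihood is conjugate: posterior is Inv-Gamma(α + n/2, β + Σ(xᵢ−μ)²/2).
Σ(xᵢ−μ)² = (4.26)² + (6.44)² + (3.08)² + (3.22)² + (2.17)² + (2.31)² + (2.45)² + (-0.12)² + (4.31)² + (-3.40)² = 125.6740.
Posterior: Inv-Gamma(5.6 + 10/2, 15.7 + 125.6740/2) = Inv-Gamma(10.60, 78.53700).
Mode = β/(α+1) = 78.53700/11.60 = 6.7704.

6.7704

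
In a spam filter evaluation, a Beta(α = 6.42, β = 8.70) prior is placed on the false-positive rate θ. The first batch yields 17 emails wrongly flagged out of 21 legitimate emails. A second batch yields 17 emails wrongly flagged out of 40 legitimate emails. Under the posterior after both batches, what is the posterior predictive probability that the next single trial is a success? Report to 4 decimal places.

0.5310

The Beta prior is conjugate to a Binomial/Bernoulli likelihood; the update adds successes to α and failures to β.
After batch 1: Beta(6.42+17, 8.70+4) = Beta(23.42, 12.70).
After batch 2: Beta(23.42+17, 12.70+23) = Beta(40.42, 35.70).
For a single future Bernoulli trial, P(success | data) = α/(α+β) = 0.5310.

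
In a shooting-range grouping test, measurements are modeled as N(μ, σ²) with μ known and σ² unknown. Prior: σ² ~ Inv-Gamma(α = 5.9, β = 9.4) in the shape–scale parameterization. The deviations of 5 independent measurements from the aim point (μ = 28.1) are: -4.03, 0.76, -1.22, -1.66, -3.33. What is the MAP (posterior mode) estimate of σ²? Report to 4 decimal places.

With known mean μ and an Inverse-Gamma(α, β) prior on σ², the Normal likelihood is conjugate: posterior is Inv-Gamma(α + n/2, β + Σ(xᵢ−μ)²/2).
Σ(xᵢ−μ)² = (-4.03)² + (0.76)² + (-1.22)² + (-1.66)² + (-3.33)² = 32.1514.
Posterior: Inv-Gamma(5.9 + 5/2, 9.4 + 32.1514/2) = Inv-Gamma(8.40, 25.47570).
Mode = β/(α+1) = 25.47570/9.40 = 2.7102.

2.7102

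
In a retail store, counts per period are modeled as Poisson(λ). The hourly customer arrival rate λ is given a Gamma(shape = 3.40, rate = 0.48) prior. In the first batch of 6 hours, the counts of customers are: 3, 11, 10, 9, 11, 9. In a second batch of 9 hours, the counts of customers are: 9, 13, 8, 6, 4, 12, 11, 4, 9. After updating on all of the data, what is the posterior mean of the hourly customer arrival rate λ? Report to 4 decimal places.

With a Gamma(shape α, rate β) prior, the Poisson likelihood is conjugate: the posterior is Gamma(α + ΣXᵢ, β + n).
Batch 1: sum of counts S = 53 over n = 6 hours.
After batch 1: Gamma(α+S, β+n) = Gamma(3.40+53, 0.48+6) = Gamma(56.40, 6.48).
Batch 2: sum of counts S = 76 over n = 9 hours.
After batch 2: Gamma(α+S, β+n) = Gamma(56.40+76, 6.48+9) = Gamma(132.40, 15.48).
Posterior mean = α/β = 132.40/15.48 = 8.5530.

8.5530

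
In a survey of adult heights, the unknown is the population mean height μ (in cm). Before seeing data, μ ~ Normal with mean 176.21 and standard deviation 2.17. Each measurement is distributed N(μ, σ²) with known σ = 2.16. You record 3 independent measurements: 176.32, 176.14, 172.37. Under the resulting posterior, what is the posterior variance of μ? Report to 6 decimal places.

For Normal data with known variance σ², a Normal(μ₀, σ₀²) prior on μ is conjugate. Posterior precision = 1/σ₀² + n/σ²; posterior mean is the precision-weighted average of μ₀ and x̄.
σ₀² = 2.17² = 4.7089, σ² = 2.16² = 4.6656; σ² + n·σ₀² = 4.6656 + 3·4.7089 = 18.7923.
Posterior precision = 1/σ₀² + n/σ² = 1/4.7089 + 3/4.6656 = (σ² + n·σ₀²)/(σ₀²σ²) = 18.7923/(4.7089·4.6656); posterior variance σₙ² = σ₀²σ²/(σ² + n·σ₀²) = 4.7089·4.6656/18.7923 = 1.169088.

1.169088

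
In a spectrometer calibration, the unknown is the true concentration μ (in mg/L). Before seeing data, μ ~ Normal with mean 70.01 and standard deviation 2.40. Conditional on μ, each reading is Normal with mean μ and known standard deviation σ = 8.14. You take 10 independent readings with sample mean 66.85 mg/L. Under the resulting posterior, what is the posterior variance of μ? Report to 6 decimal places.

3.081354

For Normal data with known variance σ², a Normal(μ₀, σ₀²) prior on μ is conjugate. Posterior precision = 1/σ₀² + n/σ²; posterior mean is the precision-weighted average of μ₀ and x̄.
σ₀² = 2.40² = 5.76, σ² = 8.14² = 66.2596; σ² + n·σ₀² = 66.2596 + 10·5.76 = 123.8596.
Posterior precision = 1/σ₀² + n/σ² = 1/5.76 + 10/66.2596 = (σ² + n·σ₀²)/(σ₀²σ²) = 123.8596/(5.76·66.2596); posterior variance σₙ² = σ₀²σ²/(σ² + n·σ₀²) = 5.76·66.2596/123.8596 = 3.081354.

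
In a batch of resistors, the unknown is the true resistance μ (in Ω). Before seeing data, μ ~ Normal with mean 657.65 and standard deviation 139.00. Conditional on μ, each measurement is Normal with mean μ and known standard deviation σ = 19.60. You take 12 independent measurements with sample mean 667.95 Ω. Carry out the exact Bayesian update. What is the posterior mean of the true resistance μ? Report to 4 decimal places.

For Normal data with known variance σ², a Normal(μ₀, σ₀²) prior on μ is conjugate. Posterior precision = 1/σ₀² + n/σ²; posterior mean is the precision-weighted average of μ₀ and x̄.
n·x̄ = 12·667.95 = 8015.4.
σ₀² = 139.00² = 19321, σ² = 19.60² = 384.16; σ² + n·σ₀² = 384.16 + 12·19321 = 232236.16.
Posterior mean = (μ₀/σ₀² + n·x̄/σ²)/(1/σ₀² + n/σ²) = (σ²·μ₀ + σ₀²·n·x̄)/(σ² + n·σ₀²) = (384.16·657.65 + 19321·8015.4)/232236.16 = 155118186.224/232236.16 = 667.9330.

667.9330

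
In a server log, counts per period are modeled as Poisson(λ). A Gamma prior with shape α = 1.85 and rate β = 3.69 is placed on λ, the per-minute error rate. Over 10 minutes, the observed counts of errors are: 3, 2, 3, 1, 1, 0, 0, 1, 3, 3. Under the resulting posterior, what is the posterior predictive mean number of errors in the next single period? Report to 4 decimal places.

1.3769

With a Gamma(shape α, rate β) prior, the Poisson likelihood is conjugate: the posterior is Gamma(α + ΣXᵢ, β + n).
Sum of counts S = 17 over n = 10 minutes.
Posterior: Gamma(α+S, β+n) = Gamma(1.85+17, 3.69+10) = Gamma(18.85, 13.69).
The predictive distribution for one future period is NegBinom with mean α/β = 1.3769.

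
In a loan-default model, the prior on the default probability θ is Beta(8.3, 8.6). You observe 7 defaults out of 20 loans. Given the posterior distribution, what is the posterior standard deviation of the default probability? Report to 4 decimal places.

0.0800

The Beta prior is conjugate to a Binomial/Bernoulli likelihood; the update adds successes to α and failures to β.
Posterior: Beta(α+k, β+n−k) = Beta(8.3+7, 8.6+13) = Beta(15.3, 21.6).
Var = αβ/((α+β)²(α+β+1)) = 15.3·21.6/(36.9²·37.9) = 0.00640403; SD = √0.00640403 = 0.0800.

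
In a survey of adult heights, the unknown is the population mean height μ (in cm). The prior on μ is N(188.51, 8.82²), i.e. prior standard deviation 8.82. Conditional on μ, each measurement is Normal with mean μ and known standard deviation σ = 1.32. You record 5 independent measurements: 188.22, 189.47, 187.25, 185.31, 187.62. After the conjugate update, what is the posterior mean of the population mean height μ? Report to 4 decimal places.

187.5782

For Normal data with known variance σ², a Normal(μ₀, σ₀²) prior on μ is conjugate. Posterior precision = 1/σ₀² + n/σ²; posterior mean is the precision-weighted average of μ₀ and x̄.
Σxᵢ = 188.22 + 189.47 + 187.25 + 185.31 + 187.62 = 937.87, so n·x̄ = 937.87.
σ₀² = 8.82² = 77.7924, σ² = 1.32² = 1.7424; σ² + n·σ₀² = 1.7424 + 5·77.7924 = 390.7044.
Posterior mean = (μ₀/σ₀² + n·x̄/σ²)/(1/σ₀² + n/σ²) = (σ²·μ₀ + σ₀²·n·x̄)/(σ² + n·σ₀²) = (1.7424·188.51 + 77.7924·937.87)/390.7044 = 73287.618012/390.7044 = 187.5782.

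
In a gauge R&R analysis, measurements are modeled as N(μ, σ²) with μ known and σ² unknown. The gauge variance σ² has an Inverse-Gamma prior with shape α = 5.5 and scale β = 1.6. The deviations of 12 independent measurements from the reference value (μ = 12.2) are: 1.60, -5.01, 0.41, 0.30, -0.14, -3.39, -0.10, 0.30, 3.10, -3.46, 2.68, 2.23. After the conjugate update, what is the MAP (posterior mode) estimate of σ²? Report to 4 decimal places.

With known mean μ and an Inverse-Gamma(α, β) prior on σ², the Normal likelihood is conjugate: posterior is Inv-Gamma(α + n/2, β + Σ(xᵢ−μ)²/2).
Σ(xᵢ−μ)² = (1.60)² + (-5.01)² + (0.41)² + (0.30)² + (-0.14)² + (-3.39)² + (-0.10)² + (0.30)² + (3.10)² + (-3.46)² + (2.68)² + (2.23)² = 73.2668.
Posterior: Inv-Gamma(5.5 + 12/2, 1.6 + 73.2668/2) = Inv-Gamma(11.50, 38.23340).
Mode = β/(α+1) = 38.23340/12.50 = 3.0587.

3.0587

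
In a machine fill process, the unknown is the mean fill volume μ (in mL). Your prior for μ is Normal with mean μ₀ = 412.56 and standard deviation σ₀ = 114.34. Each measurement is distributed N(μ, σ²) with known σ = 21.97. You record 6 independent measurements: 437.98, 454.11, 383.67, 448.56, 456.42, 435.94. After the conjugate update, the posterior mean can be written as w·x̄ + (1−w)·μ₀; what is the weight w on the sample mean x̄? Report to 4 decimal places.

0.9939

For Normal data with known variance σ², a Normal(μ₀, σ₀²) prior on μ is conjugate. Posterior precision = 1/σ₀² + n/σ²; posterior mean is the precision-weighted average of μ₀ and x̄.
σ₀² = 114.34² = 13073.6356, σ² = 21.97² = 482.6809. Prior precision 1/σ₀² = 1/13073.6356; data precision n/σ² = 6/482.6809.
w = (n/σ²)/(1/σ₀² + n/σ²) = n·σ₀²/(σ² + n·σ₀²) = 6·13073.6356/(482.6809 + 6·13073.6356) = 78441.8136/78924.4945 = 0.9939.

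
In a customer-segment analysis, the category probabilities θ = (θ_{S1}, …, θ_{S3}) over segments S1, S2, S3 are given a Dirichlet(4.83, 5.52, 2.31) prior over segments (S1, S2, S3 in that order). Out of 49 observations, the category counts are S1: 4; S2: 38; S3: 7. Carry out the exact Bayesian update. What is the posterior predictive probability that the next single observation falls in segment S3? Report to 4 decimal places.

0.1510

The Dirichlet prior is conjugate to the Multinomial likelihood: each posterior αⱼ = prior αⱼ + observed count nⱼ.
Posterior concentration: (8.83, 43.52, 9.31), total = 61.66.
P(next = S3 | data) = α_{S3}/Σα = 0.1510.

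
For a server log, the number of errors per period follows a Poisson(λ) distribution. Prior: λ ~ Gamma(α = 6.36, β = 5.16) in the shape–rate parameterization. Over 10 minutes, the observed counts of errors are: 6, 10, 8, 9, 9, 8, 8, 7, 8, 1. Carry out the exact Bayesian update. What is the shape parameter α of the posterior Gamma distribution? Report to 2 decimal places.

With a Gamma(shape α, rate β) prior, the Poisson likelihood is conjugate: the posterior is Gamma(α + ΣXᵢ, β + n).
Sum of counts S = 74 over n = 10 minutes.
Posterior: Gamma(α+S, β+n) = Gamma(6.36+74, 5.16+10) = Gamma(80.36, 15.16).
Posterior α = 80.36.

80.36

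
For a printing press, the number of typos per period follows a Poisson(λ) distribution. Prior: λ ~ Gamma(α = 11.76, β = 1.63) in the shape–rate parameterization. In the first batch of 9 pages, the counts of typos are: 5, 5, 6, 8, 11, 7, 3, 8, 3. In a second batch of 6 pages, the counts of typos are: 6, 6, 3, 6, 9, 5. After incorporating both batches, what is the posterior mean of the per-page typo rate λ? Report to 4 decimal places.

6.1792

With a Gamma(shape α, rate β) prior, the Poisson likelihood is conjugate: the posterior is Gamma(α + ΣXᵢ, β + n).
Batch 1: sum of counts S = 56 over n = 9 pages.
After batch 1: Gamma(α+S, β+n) = Gamma(11.76+56, 1.63+9) = Gamma(67.76, 10.63).
Batch 2: sum of counts S = 35 over n = 6 pages.
After batch 2: Gamma(α+S, β+n) = Gamma(67.76+35, 10.63+6) = Gamma(102.76, 16.63).
Posterior mean = α/β = 102.76/16.63 = 6.1792.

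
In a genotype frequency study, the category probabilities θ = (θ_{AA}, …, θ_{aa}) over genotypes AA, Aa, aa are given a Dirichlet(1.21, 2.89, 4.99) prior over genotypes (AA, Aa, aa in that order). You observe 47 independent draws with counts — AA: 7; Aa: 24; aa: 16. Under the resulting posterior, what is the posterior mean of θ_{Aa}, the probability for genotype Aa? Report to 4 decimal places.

0.4794

The Dirichlet prior is conjugate to the Multinomial likelihood: each posterior αⱼ = prior αⱼ + observed count nⱼ.
Posterior concentration: (8.21, 26.89, 20.99), total = 56.09.
E[θ_{Aa}|data] = α_{Aa}/Σα = 26.89/56.09 = 0.4794.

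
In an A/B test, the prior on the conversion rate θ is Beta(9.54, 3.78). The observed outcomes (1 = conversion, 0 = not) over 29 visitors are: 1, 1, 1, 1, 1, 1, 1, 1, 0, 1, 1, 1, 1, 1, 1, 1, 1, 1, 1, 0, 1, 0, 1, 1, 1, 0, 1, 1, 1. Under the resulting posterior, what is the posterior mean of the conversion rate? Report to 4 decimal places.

0.8162

The Beta prior is conjugate to a Binomial/Bernoulli likelihood; the update adds successes to α and failures to β.
Posterior: Beta(α+k, β+n−k) = Beta(9.54+25, 3.78+4) = Beta(34.54, 7.78).
Posterior mean = α/(α+β) = 34.54/42.32 = 0.8162.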